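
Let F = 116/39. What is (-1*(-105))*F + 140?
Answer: 5880/13 ≈ 452.31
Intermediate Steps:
F = 116/39 (F = 116*(1/39) = 116/39 ≈ 2.9744)
(-1*(-105))*F + 140 = -1*(-105)*(116/39) + 140 = 105*(116/39) + 140 = 4060/13 + 140 = 5880/13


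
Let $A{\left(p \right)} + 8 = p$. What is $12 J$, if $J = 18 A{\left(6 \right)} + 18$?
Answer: $-216$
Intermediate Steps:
$A{\left(p \right)} = -8 + p$
$J = -18$ ($J = 18 \left(-8 + 6\right) + 18 = 18 \left(-2\right) + 18 = -36 + 18 = -18$)
$12 J = 12 \left(-18\right) = -216$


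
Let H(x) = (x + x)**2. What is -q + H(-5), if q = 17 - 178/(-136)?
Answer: 5555/68 ≈ 81.691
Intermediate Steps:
q = 1245/68 (q = 17 - 178*(-1/136) = 17 + 89/68 = 1245/68 ≈ 18.309)
H(x) = 4*x**2 (H(x) = (2*x)**2 = 4*x**2)
-q + H(-5) = -1*1245/68 + 4*(-5)**2 = -1245/68 + 4*25 = -1245/68 + 100 = 5555/68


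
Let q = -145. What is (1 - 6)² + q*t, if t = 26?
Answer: -3745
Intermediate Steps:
(1 - 6)² + q*t = (1 - 6)² - 145*26 = (-5)² - 3770 = 25 - 3770 = -3745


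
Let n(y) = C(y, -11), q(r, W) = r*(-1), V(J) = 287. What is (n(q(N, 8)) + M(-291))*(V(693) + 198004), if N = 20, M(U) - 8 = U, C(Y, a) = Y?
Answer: -60082173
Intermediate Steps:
M(U) = 8 + U
q(r, W) = -r
n(y) = y
(n(q(N, 8)) + M(-291))*(V(693) + 198004) = (-1*20 + (8 - 291))*(287 + 198004) = (-20 - 283)*198291 = -303*198291 = -60082173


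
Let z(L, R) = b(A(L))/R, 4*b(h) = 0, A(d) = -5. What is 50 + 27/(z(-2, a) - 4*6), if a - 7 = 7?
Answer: 391/8 ≈ 48.875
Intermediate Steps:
a = 14 (a = 7 + 7 = 14)
b(h) = 0 (b(h) = (1/4)*0 = 0)
z(L, R) = 0 (z(L, R) = 0/R = 0)
50 + 27/(z(-2, a) - 4*6) = 50 + 27/(0 - 4*6) = 50 + 27/(0 - 24) = 50 + 27/(-24) = 50 - 1/24*27 = 50 - 9/8 = 391/8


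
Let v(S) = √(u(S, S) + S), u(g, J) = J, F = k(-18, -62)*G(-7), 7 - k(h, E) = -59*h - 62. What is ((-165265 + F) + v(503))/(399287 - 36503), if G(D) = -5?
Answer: -40075/90696 + √1006/362784 ≈ -0.44177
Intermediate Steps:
k(h, E) = 69 + 59*h (k(h, E) = 7 - (-59*h - 62) = 7 - (-62 - 59*h) = 7 + (62 + 59*h) = 69 + 59*h)
F = 4965 (F = (69 + 59*(-18))*(-5) = (69 - 1062)*(-5) = -993*(-5) = 4965)
v(S) = √2*√S (v(S) = √(S + S) = √(2*S) = √2*√S)
((-165265 + F) + v(503))/(399287 - 36503) = ((-165265 + 4965) + √2*√503)/(399287 - 36503) = (-160300 + √1006)/362784 = (-160300 + √1006)*(1/362784) = -40075/90696 + √1006/362784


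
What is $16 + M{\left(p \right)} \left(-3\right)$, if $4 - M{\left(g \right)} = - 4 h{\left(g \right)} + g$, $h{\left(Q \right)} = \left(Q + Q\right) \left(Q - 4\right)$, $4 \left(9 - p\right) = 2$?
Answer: $- \frac{1777}{2} \approx -888.5$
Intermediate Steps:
$p = \frac{17}{2}$ ($p = 9 - \frac{1}{2} = \frac{17}{2} \approx 8.5$)
$h{\left(Q \right)} = 2 Q \left(-4 + Q\right)$
$M{\left(g \right)} = 4 - g + 8 g \left(-4 + g\right)$ ($M{\left(g \right)} = 4 - \left(- 4 \cdot 2 g \left(-4 + g\right) + g\right) = 4 - \left(- 8 g \left(-4 + g\right) + g\right) = 4 - \left(g - 8 g \left(-4 + g\right)\right) = 4 + \left(- g + 8 g \left(-4 + g\right)\right) = 4 - g + 8 g \left(-4 + g\right)$)
$16 + M{\left(p \right)} \left(-3\right) = 16 + \left(4 - \frac{17}{2} + 8 \cdot \frac{17}{2} \left(-4 + \frac{17}{2}\right)\right) \left(-3\right) = 16 + \left(4 - \frac{17}{2} + 8 \cdot \frac{17}{2} \cdot \frac{9}{2}\right) \left(-3\right) = 16 + \left(4 - \frac{17}{2} + 306\right) \left(-3\right) = 16 + \frac{603}{2} \left(-3\right) = 16 - \frac{1809}{2} = - \frac{1777}{2}$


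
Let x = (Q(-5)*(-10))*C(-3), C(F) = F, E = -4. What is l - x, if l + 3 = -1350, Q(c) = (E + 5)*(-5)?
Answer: -1203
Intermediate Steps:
Q(c) = -5 (Q(c) = (-4 + 5)*(-5) = 1*(-5) = -5)
x = -150 (x = -5*(-10)*(-3) = 50*(-3) = -150)
l = -1353 (l = -3 - 1350 = -1353)
l - x = -1353 - 1*(-150) = -1353 + 150 = -1203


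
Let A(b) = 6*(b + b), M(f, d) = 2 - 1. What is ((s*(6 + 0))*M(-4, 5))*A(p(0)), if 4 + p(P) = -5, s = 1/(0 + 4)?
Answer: -162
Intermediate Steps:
s = 1/4 ≈ 0.25000
M(f, d) = 1
p(P) = -9 (p(P) = -4 - 5 = -9)
A(b) = 12*b (A(b) = 6*(2*b) = 12*b)
((s*(6 + 0))*M(-4, 5))*A(p(0)) = (((6 + 0)/4)*1)*(12*(-9)) = (((1/4)*6)*1)*(-108) = ((3/2)*1)*(-108) = (3/2)*(-108) = -162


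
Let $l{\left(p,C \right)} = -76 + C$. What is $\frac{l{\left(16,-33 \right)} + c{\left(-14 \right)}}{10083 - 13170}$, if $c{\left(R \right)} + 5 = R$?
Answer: $\frac{128}{3087} \approx 0.041464$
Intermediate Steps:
$c{\left(R \right)} = -5 + R$
$\frac{l{\left(16,-33 \right)} + c{\left(-14 \right)}}{10083 - 13170} = \frac{\left(-76 - 33\right) - 19}{10083 - 13170} = \frac{-109 - 19}{-3087} = \left(-128\right) \left(- \frac{1}{3087}\right) = \frac{128}{3087}$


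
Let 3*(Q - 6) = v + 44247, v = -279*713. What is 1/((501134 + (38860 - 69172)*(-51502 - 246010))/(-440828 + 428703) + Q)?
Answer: -12125/9643777128 ≈ -1.2573e-6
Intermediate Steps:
v = -198927
Q = -51554 (Q = 6 + (-198927 + 44247)/3 = 6 + (⅓)*(-154680) = 6 - 51560 = -51554)
1/((501134 + (38860 - 69172)*(-51502 - 246010))/(-440828 + 428703) + Q) = 1/((501134 + (38860 - 69172)*(-51502 - 246010))/(-440828 + 428703) - 51554) = 1/((501134 - 30312*(-297512))/(-12125) - 51554) = 1/((501134 + 9018183744)*(-1/12125) - 51554) = 1/(9018684878*(-1/12125) - 51554) = 1/(-9018684878/12125 - 51554) = 1/(-9643777128/12125) = -12125/9643777128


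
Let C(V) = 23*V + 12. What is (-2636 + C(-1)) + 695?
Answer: -1952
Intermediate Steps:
C(V) = 12 + 23*V
(-2636 + C(-1)) + 695 = (-2636 + (12 + 23*(-1))) + 695 = (-2636 + (12 - 23)) + 695 = (-2636 - 11) + 695 = -2647 + 695 = -1952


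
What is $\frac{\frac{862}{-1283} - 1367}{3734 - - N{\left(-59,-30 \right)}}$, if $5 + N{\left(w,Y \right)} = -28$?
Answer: $- \frac{1754723}{4748383} \approx -0.36954$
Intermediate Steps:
$N{\left(w,Y \right)} = -33$ ($N{\left(w,Y \right)} = -5 - 28 = -33$)
$\frac{\frac{862}{-1283} - 1367}{3734 - - N{\left(-59,-30 \right)}} = \frac{\frac{862}{-1283} - 1367}{3734 - \left(-1\right) \left(-33\right)} = \frac{862 \left(- \frac{1}{1283}\right) - 1367}{3734 - 33} = \frac{- \frac{862}{1283} - 1367}{3734 - 33} = - \frac{1754723}{1283 \cdot 3701} = \left(- \frac{1754723}{1283}\right) \frac{1}{3701} = - \frac{1754723}{4748383}$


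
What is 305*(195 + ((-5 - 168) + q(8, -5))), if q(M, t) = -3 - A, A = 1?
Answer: 5490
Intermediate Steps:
q(M, t) = -4 (q(M, t) = -3 - 1*1 = -3 - 1 = -4)
305*(195 + ((-5 - 168) + q(8, -5))) = 305*(195 + ((-5 - 168) - 4)) = 305*(195 + (-173 - 4)) = 305*(195 - 177) = 305*18 = 5490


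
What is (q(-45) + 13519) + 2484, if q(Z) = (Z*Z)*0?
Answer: 16003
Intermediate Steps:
q(Z) = 0 (q(Z) = Z**2*0 = 0)
(q(-45) + 13519) + 2484 = (0 + 13519) + 2484 = 13519 + 2484 = 16003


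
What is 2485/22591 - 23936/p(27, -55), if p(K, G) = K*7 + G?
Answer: -270202593/1513597 ≈ -178.52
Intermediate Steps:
p(K, G) = G + 7*K (p(K, G) = 7*K + G = G + 7*K)
2485/22591 - 23936/p(27, -55) = 2485/22591 - 23936/(-55 + 7*27) = 2485*(1/22591) - 23936/(-55 + 189) = 2485/22591 - 23936/134 = 2485/22591 - 23936*1/134 = 2485/22591 - 11968/67 = -270202593/1513597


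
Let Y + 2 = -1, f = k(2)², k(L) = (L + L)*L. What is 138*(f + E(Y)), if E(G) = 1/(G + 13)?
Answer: 44229/5 ≈ 8845.8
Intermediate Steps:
k(L) = 2*L² (k(L) = (2*L)*L = 2*L²)
f = 64 (f = (2*2²)² = (2*4)² = 8² = 64)
Y = -3 (Y = -2 - 1 = -3)
E(G) = 1/(13 + G)
138*(f + E(Y)) = 138*(64 + 1/(13 - 3)) = 138*(64 + 1/10) = 138*(64 + ⅒) = 138*(641/10) = 44229/5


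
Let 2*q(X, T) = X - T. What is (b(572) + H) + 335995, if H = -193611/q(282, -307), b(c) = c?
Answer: 197850741/589 ≈ 3.3591e+5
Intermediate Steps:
q(X, T) = X/2 - T/2 (q(X, T) = (X - T)/2 = X/2 - T/2)
H = -387222/589 (H = -193611/((½)*282 - ½*(-307)) = -193611/(141 + 307/2) = -193611/589/2 = -193611*2/589 = -387222/589 ≈ -657.42)
(b(572) + H) + 335995 = (572 - 387222/589) + 335995 = -50314/589 + 335995 = 197850741/589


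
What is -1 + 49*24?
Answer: 1175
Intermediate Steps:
-1 + 49*24 = -1 + 1176 = 1175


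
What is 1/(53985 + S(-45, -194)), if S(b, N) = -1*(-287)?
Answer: 1/54272 ≈ 1.8426e-5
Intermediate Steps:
S(b, N) = 287
1/(53985 + S(-45, -194)) = 1/(53985 + 287) = 1/54272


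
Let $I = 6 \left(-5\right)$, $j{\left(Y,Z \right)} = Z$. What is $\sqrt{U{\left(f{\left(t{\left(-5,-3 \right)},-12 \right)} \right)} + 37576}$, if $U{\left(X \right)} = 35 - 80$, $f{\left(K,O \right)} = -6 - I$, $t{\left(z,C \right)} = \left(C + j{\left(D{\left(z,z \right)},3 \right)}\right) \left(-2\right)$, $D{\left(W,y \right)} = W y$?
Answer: $\sqrt{37531} \approx 193.73$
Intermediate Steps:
$I = -30$
$t{\left(z,C \right)} = -6 - 2 C$ ($t{\left(z,C \right)} = \left(C + 3\right) \left(-2\right) = \left(3 + C\right) \left(-2\right) = -6 - 2 C$)
$f{\left(K,O \right)} = 24$ ($f{\left(K,O \right)} = -6 - -30 = -6 + 30 = 24$)
$U{\left(X \right)} = -45$ ($U{\left(X \right)} = 35 - 80 = -45$)
$\sqrt{U{\left(f{\left(t{\left(-5,-3 \right)},-12 \right)} \right)} + 37576} = \sqrt{-45 + 37576} = \sqrt{37531}$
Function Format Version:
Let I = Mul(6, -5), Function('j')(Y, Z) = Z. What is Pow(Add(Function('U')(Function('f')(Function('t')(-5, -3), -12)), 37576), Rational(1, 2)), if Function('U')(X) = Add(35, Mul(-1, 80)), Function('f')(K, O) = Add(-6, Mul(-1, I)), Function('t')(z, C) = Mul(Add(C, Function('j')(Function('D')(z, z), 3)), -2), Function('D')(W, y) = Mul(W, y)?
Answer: Pow(37531, Rational(1, 2)) ≈ 193.73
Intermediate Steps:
I = -30
Function('t')(z, C) = Add(-6, Mul(-2, C)) (Function('t')(z, C) = Mul(Add(C, 3), -2) = Mul(Add(3, C), -2) = Add(-6, Mul(-2, C)))
Function('f')(K, O) = 24 (Function('f')(K, O) = Add(-6, Mul(-1, -30)) = Add(-6, 30) = 24)
Function('U')(X) = -45 (Function('U')(X) = Add(35, -80) = -45)
Pow(Add(Function('U')(Function('f')(Function('t')(-5, -3), -12)), 37576), Rational(1, 2)) = Pow(Add(-45, 37576), Rational(1, 2)) = Pow(37531, Rational(1, 2))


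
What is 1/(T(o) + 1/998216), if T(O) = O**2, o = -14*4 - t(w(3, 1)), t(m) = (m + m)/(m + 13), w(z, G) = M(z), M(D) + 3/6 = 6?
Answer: 1366557704/4377013453945 ≈ 0.00031221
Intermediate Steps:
M(D) = 11/2 (M(D) = -1/2 + 6 = 11/2)
w(z, G) = 11/2
t(m) = 2*m/(13 + m) (t(m) = (2*m)/(13 + m) = 2*m/(13 + m))
o = -2094/37 (o = -14*4 - 2*11/(2*(13 + 11/2)) = -56 - 2*11/(2*37/2) = -56 - 2*11*2/(2*37) = -56 - 1*22/37 = -56 - 22/37 = -2094/37 ≈ -56.595)
1/(T(o) + 1/998216) = 1/((-2094/37)**2 + 1/998216) = 1/(4384836/1369 + 1/998216) = 1/(4377013453945/1366557704) = 1366557704/4377013453945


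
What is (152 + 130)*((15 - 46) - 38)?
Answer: -19458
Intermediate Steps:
(152 + 130)*((15 - 46) - 38) = 282*(-31 - 38) = 282*(-69) = -19458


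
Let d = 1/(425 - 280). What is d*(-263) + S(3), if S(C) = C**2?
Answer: 1042/145 ≈ 7.1862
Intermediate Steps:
d = 1/145 ≈ 0.0068966
d*(-263) + S(3) = (1/145)*(-263) + 3**2 = -263/145 + 9 = 1042/145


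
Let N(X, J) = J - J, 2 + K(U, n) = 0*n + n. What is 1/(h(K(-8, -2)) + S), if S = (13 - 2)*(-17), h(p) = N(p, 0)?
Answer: -1/187 ≈ -0.0053476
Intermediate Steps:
K(U, n) = -2 + n (K(U, n) = -2 + (0*n + n) = -2 + (0 + n) = -2 + n)
N(X, J) = 0
h(p) = 0
S = -187 (S = 11*(-17) = -187)
1/(h(K(-8, -2)) + S) = 1/(0 - 187) = 1/(-187) = -1/187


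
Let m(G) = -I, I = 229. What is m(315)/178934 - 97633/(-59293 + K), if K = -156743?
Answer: 8710195489/19328092812 ≈ 0.45065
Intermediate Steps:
m(G) = -229 (m(G) = -1*229 = -229)
m(315)/178934 - 97633/(-59293 + K) = -229/178934 - 97633/(-59293 - 156743) = -229*1/178934 - 97633/(-216036) = -229/178934 - 97633*(-1/216036) = -229/178934 + 97633/216036 = 8710195489/19328092812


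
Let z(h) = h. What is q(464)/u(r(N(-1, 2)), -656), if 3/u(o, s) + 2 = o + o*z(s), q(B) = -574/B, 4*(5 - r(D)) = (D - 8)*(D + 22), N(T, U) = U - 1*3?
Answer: 39291161/2784 ≈ 14113.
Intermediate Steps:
N(T, U) = -3 + U (N(T, U) = U - 3 = -3 + U)
r(D) = 5 - (-8 + D)*(22 + D)/4 (r(D) = 5 - (D - 8)*(D + 22)/4 = 5 - (-8 + D)*(22 + D)/4)
u(o, s) = 3/(-2 + o + o*s) (u(o, s) = 3/(-2 + (o + o*s)) = 3/(-2 + o + o*s))
q(464)/u(r(N(-1, 2)), -656) = (-574/464)/((3/(-2 + (49 - 7*(-3 + 2)/2 - (-3 + 2)²/4) + (49 - 7*(-3 + 2)/2 - (-3 + 2)²/4)*(-656)))) = (-574*1/464)/((3/(-2 + (49 - 7/2*(-1) - ¼*(-1)²) + (49 - 7/2*(-1) - ¼*(-1)²)*(-656)))) = -287/(232*(3/(-2 + (49 + 7/2 - ¼*1) + (49 + 7/2 - ¼*1)*(-656)))) = -287/(232*(3/(-2 + (49 + 7/2 - ¼) + (49 + 7/2 - ¼)*(-656)))) = -287/(232*(3/(-2 + 209/4 + (209/4)*(-656)))) = -287/(232*(3/(-2 + 209/4 - 34276))) = -287/(232*(3/(-136903/4))) = -287/(232*(3*(-4/136903))) = -287/(232*(-12/136903)) = -287/232*(-136903/12) = 39291161/2784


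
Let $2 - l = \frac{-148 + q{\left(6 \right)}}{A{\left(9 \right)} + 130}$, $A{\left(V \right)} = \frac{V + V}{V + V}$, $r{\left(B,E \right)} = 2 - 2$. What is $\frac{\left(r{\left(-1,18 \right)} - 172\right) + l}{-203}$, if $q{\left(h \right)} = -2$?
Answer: $\frac{3160}{3799} \approx 0.8318$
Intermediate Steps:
$r{\left(B,E \right)} = 0$ ($r{\left(B,E \right)} = 2 - 2 = 0$)
$A{\left(V \right)} = 1$ ($A{\left(V \right)} = \frac{2 V}{2 V} = 2 V \frac{1}{2 V} = 1$)
$l = \frac{412}{131}$ ($l = 2 - \frac{-148 - 2}{1 + 130} = 2 - - \frac{150}{131} = 2 + \frac{150}{131} = \frac{412}{131} \approx 3.145$)
$\frac{\left(r{\left(-1,18 \right)} - 172\right) + l}{-203} = \frac{\left(0 - 172\right) + \frac{412}{131}}{-203} = \left(-172 + \frac{412}{131}\right) \left(- \frac{1}{203}\right) = \left(- \frac{22120}{131}\right) \left(- \frac{1}{203}\right) = \frac{3160}{3799}$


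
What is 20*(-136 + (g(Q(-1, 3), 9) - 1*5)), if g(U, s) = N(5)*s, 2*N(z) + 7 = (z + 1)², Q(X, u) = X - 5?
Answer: -210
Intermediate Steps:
Q(X, u) = -5 + X
N(z) = -7/2 + (1 + z)²/2 (N(z) = -7/2 + (z + 1)²/2 = -7/2 + (1 + z)²/2)
g(U, s) = 29*s/2 (g(U, s) = (-7/2 + (1 + 5)²/2)*s = (-7/2 + (½)*6²)*s = (-7/2 + (½)*36)*s = (-7/2 + 18)*s = 29*s/2)
20*(-136 + (g(Q(-1, 3), 9) - 1*5)) = 20*(-136 + ((29/2)*9 - 1*5)) = 20*(-136 + (261/2 - 5)) = 20*(-136 + 251/2) = 20*(-21/2) = -210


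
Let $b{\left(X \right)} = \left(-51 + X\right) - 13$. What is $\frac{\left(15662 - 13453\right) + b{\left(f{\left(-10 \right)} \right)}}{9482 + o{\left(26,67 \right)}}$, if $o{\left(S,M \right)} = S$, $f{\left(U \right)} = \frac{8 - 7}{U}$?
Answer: $\frac{21449}{95080} \approx 0.22559$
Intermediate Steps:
$f{\left(U \right)} = \frac{1}{U}$ ($f{\left(U \right)} = \frac{8 - 7}{U} = 1 \frac{1}{U} = \frac{1}{U}$)
$b{\left(X \right)} = -64 + X$
$\frac{\left(15662 - 13453\right) + b{\left(f{\left(-10 \right)} \right)}}{9482 + o{\left(26,67 \right)}} = \frac{\left(15662 - 13453\right) - \left(64 - \frac{1}{-10}\right)}{9482 + 26} = \frac{2209 - \frac{641}{10}}{9508} = \left(2209 - \frac{641}{10}\right) \frac{1}{9508} = \frac{21449}{10} \cdot \frac{1}{9508} = \frac{21449}{95080}$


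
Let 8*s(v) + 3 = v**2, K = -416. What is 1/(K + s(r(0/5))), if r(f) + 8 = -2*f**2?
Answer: -8/3267 ≈ -0.0024487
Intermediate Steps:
r(f) = -8 - 2*f**2
s(v) = -3/8 + v**2/8
1/(K + s(r(0/5))) = 1/(-416 + (-3/8 + (-8 - 2*(0/5)**2)**2/8)) = 1/(-416 + (-3/8 + (-8 - 2*(0*(1/5))**2)**2/8)) = 1/(-416 + (-3/8 + (-8 - 2*0**2)**2/8)) = 1/(-416 + (-3/8 + (-8 - 2*0)**2/8)) = 1/(-416 + (-3/8 + (-8 + 0)**2/8)) = 1/(-416 + (-3/8 + (1/8)*(-8)**2)) = 1/(-416 + (-3/8 + (1/8)*64)) = 1/(-416 + (-3/8 + 8)) = 1/(-416 + 61/8) = 1/(-3267/8) = -8/3267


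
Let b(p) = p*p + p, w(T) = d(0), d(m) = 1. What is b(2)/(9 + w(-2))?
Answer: 3/5 ≈ 0.60000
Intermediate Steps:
w(T) = 1
b(p) = p + p**2 (b(p) = p**2 + p = p + p**2)
b(2)/(9 + w(-2)) = (2*(1 + 2))/(9 + 1) = (2*3)/10 = (1/10)*6 = 3/5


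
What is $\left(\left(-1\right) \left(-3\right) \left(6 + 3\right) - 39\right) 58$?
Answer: $-696$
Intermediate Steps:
$\left(\left(-1\right) \left(-3\right) \left(6 + 3\right) - 39\right) 58 = \left(3 \cdot 9 - 39\right) 58 = \left(27 - 39\right) 58 = \left(-12\right) 58 = -696$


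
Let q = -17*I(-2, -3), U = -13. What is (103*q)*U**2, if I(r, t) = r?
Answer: 591838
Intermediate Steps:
q = 34 (q = -17*(-2) = 34)
(103*q)*U**2 = (103*34)*(-13)**2 = 3502*169 = 591838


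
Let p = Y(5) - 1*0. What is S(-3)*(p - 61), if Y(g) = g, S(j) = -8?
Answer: 448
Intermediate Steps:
p = 5 (p = 5 - 1*0 = 5 + 0 = 5)
S(-3)*(p - 61) = -8*(5 - 61) = -8*(-56) = 448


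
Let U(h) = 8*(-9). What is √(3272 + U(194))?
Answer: 40*√2 ≈ 56.569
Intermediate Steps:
U(h) = -72
√(3272 + U(194)) = √(3272 - 72) = √3200 = 40*√2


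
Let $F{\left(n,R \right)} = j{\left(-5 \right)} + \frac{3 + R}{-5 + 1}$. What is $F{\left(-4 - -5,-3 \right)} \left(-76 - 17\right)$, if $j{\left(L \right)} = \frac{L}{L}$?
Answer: $-93$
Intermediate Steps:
$j{\left(L \right)} = 1$
$F{\left(n,R \right)} = \frac{1}{4} - \frac{R}{4}$ ($F{\left(n,R \right)} = 1 + \frac{3 + R}{-5 + 1} = 1 + \frac{3 + R}{-4} = 1 + \left(3 + R\right) \left(- \frac{1}{4}\right) = 1 - \left(\frac{3}{4} + \frac{R}{4}\right) = \frac{1}{4} - \frac{R}{4}$)
$F{\left(-4 - -5,-3 \right)} \left(-76 - 17\right) = \left(\frac{1}{4} - - \frac{3}{4}\right) \left(-76 - 17\right) = \left(\frac{1}{4} + \frac{3}{4}\right) \left(-93\right) = 1 \left(-93\right) = -93$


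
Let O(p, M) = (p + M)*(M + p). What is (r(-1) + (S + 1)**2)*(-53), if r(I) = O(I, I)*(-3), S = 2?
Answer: 159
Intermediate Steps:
O(p, M) = (M + p)**2 (O(p, M) = (M + p)*(M + p) = (M + p)**2)
r(I) = -12*I**2 (r(I) = (I + I)**2*(-3) = (2*I)**2*(-3) = (4*I**2)*(-3) = -12*I**2)
(r(-1) + (S + 1)**2)*(-53) = (-12*(-1)**2 + (2 + 1)**2)*(-53) = (-12*1 + 3**2)*(-53) = (-12 + 9)*(-53) = -3*(-53) = 159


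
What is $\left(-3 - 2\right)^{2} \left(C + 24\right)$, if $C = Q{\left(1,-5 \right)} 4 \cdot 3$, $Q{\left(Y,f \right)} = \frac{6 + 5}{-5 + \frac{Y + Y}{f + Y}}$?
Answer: $0$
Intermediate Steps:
$Q{\left(Y,f \right)} = \frac{11}{-5 + \frac{2 Y}{Y + f}}$
$C = -24$ ($C = \frac{11 \left(\left(-1\right) 1 - -5\right)}{3 \cdot 1 + 5 \left(-5\right)} 4 \cdot 3 = \frac{11 \left(-1 + 5\right)}{3 - 25} \cdot 12 = 11 \frac{1}{-22} \cdot 4 \cdot 12 = 11 \left(- \frac{1}{22}\right) 4 \cdot 12 = \left(-2\right) 12 = -24$)
$\left(-3 - 2\right)^{2} \left(C + 24\right) = \left(-3 - 2\right)^{2} \left(-24 + 24\right) = \left(-5\right)^{2} \cdot 0 = 25 \cdot 0 = 0$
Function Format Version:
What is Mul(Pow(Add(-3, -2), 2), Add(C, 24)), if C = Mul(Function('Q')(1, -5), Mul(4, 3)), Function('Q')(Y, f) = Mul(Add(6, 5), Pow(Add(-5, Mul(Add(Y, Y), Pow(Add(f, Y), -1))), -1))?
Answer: 0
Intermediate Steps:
Function('Q')(Y, f) = Mul(11, Pow(Add(-5, Mul(2, Y, Pow(Add(Y, f), -1))), -1)) (Function('Q')(Y, f) = Mul(11, Pow(Add(-5, Mul(Mul(2, Y), Pow(Add(Y, f), -1))), -1)) = Mul(11, Pow(Add(-5, Mul(2, Y, Pow(Add(Y, f), -1))), -1)))
C = -24 (C = Mul(Mul(11, Pow(Add(Mul(3, 1), Mul(5, -5)), -1), Add(Mul(-1, 1), Mul(-1, -5))), Mul(4, 3)) = Mul(Mul(11, Pow(Add(3, -25), -1), Add(-1, 5)), 12) = Mul(Mul(11, Pow(-22, -1), 4), 12) = Mul(Mul(11, Rational(-1, 22), 4), 12) = Mul(-2, 12) = -24)
Mul(Pow(Add(-3, -2), 2), Add(C, 24)) = Mul(Pow(Add(-3, -2), 2), Add(-24, 24)) = Mul(Pow(-5, 2), 0) = Mul(25, 0) = 0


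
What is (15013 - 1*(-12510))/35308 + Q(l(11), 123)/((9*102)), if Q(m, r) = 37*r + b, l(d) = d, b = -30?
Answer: 30815597/5402124 ≈ 5.7043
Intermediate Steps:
Q(m, r) = -30 + 37*r (Q(m, r) = 37*r - 30 = -30 + 37*r)
(15013 - 1*(-12510))/35308 + Q(l(11), 123)/((9*102)) = (15013 - 1*(-12510))/35308 + (-30 + 37*123)/((9*102)) = (15013 + 12510)*(1/35308) + (-30 + 4551)/918 = 27523*(1/35308) + 4521*(1/918) = 27523/35308 + 1507/306 = 30815597/5402124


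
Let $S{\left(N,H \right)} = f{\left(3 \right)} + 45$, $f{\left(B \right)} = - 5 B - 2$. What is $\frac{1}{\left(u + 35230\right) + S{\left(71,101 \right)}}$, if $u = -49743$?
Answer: $- \frac{1}{14485} \approx -6.9037 \cdot 10^{-5}$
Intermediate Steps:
$f{\left(B \right)} = -2 - 5 B$
$S{\left(N,H \right)} = 28$ ($S{\left(N,H \right)} = \left(-2 - 15\right) + 45 = -17 + 45 = 28$)
$\frac{1}{\left(u + 35230\right) + S{\left(71,101 \right)}} = \frac{1}{\left(-49743 + 35230\right) + 28} = \frac{1}{-14513 + 28} = \frac{1}{-14485} = - \frac{1}{14485}$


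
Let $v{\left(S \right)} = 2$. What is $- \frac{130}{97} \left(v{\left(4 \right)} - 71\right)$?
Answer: $\frac{8970}{97} \approx 92.474$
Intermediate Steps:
$- \frac{130}{97} \left(v{\left(4 \right)} - 71\right) = - \frac{130}{97} \left(2 - 71\right) = \left(-130\right) \frac{1}{97} \left(-69\right) = \left(- \frac{130}{97}\right) \left(-69\right) = \frac{8970}{97}$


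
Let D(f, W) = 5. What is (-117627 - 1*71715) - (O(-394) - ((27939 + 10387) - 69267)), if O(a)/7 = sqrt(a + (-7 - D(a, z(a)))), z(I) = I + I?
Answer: -220283 - 7*I*sqrt(406) ≈ -2.2028e+5 - 141.05*I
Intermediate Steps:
z(I) = 2*I
O(a) = 7*sqrt(-12 + a) (O(a) = 7*sqrt(a + (-7 - 1*5)) = 7*sqrt(a + (-7 - 5)) = 7*sqrt(a - 12) = 7*sqrt(-12 + a))
(-117627 - 1*71715) - (O(-394) - ((27939 + 10387) - 69267)) = (-117627 - 1*71715) - (7*sqrt(-12 - 394) - ((27939 + 10387) - 69267)) = (-117627 - 71715) - (7*sqrt(-406) - (38326 - 69267)) = -189342 - (7*(I*sqrt(406)) - 1*(-30941)) = -189342 - (7*I*sqrt(406) + 30941) = -189342 - (30941 + 7*I*sqrt(406)) = -189342 + (-30941 - 7*I*sqrt(406)) = -220283 - 7*I*sqrt(406)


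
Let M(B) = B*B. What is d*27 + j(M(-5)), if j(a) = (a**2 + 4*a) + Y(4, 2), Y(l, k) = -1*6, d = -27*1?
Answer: -10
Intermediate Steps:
d = -27
Y(l, k) = -6
M(B) = B**2
j(a) = -6 + a**2 + 4*a (j(a) = (a**2 + 4*a) - 6 = -6 + a**2 + 4*a)
d*27 + j(M(-5)) = -27*27 + (-6 + ((-5)**2)**2 + 4*(-5)**2) = -729 + (-6 + 25**2 + 4*25) = -729 + (-6 + 625 + 100) = -729 + 719 = -10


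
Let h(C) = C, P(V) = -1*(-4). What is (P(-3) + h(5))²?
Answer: 81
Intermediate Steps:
P(V) = 4
(P(-3) + h(5))² = (4 + 5)² = 9² = 81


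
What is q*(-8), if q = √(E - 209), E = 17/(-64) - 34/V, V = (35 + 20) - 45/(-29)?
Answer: -I*√564457865/205 ≈ -115.89*I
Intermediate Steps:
V = 1640/29 (V = 55 - 45*(-1/29) = 55 + 45/29 = 1640/29 ≈ 56.552)
E = -11373/13120 (E = 17/(-64) - 34/1640/29 = 17*(-1/64) - 34*29/1640 = -17/64 - 493/820 = -11373/13120 ≈ -0.86684)
q = I*√564457865/1640 (q = √(-11373/13120 - 209) = √(-2753453/13120) = I*√564457865/1640 ≈ 14.487*I)
q*(-8) = (I*√564457865/1640)*(-8) = -I*√564457865/205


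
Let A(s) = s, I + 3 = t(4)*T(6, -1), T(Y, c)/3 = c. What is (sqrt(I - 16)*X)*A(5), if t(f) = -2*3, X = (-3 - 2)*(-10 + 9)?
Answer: 25*I ≈ 25.0*I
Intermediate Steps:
X = 5 (X = -5*(-1) = 5)
T(Y, c) = 3*c
t(f) = -6
I = 15 (I = -3 - 18*(-1) = -3 - 6*(-3) = -3 + 18 = 15)
(sqrt(I - 16)*X)*A(5) = (sqrt(15 - 16)*5)*5 = (sqrt(-1)*5)*5 = (I*5)*5 = (5*I)*5 = 25*I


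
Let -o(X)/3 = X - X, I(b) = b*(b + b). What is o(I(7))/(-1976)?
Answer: 0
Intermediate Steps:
I(b) = 2*b² (I(b) = b*(2*b) = 2*b²)
o(X) = 0 (o(X) = -3*(X - X) = -3*0 = 0)
o(I(7))/(-1976) = 0/(-1976) = 0*(-1/1976) = 0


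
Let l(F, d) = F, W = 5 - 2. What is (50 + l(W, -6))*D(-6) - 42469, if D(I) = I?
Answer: -42787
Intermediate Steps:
W = 3
(50 + l(W, -6))*D(-6) - 42469 = (50 + 3)*(-6) - 42469 = 53*(-6) - 42469 = -318 - 42469 = -42787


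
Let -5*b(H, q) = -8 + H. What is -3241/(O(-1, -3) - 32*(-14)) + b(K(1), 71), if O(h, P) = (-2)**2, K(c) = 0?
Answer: -12589/2260 ≈ -5.5704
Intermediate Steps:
O(h, P) = 4
b(H, q) = 8/5 - H/5 (b(H, q) = -(-8 + H)/5 = 8/5 - H/5)
-3241/(O(-1, -3) - 32*(-14)) + b(K(1), 71) = -3241/(4 - 32*(-14)) + (8/5 - 1/5*0) = -3241/(4 + 448) + (8/5 + 0) = -3241/452 + 8/5 = -12589/2260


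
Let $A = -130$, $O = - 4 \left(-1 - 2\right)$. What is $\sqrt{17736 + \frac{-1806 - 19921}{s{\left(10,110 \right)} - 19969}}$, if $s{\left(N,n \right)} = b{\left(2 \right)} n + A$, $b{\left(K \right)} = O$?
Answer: $\frac{\sqrt{6255023327309}}{18779} \approx 133.18$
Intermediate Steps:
$O = 12$ ($O = \left(-4\right) \left(-3\right) = 12$)
$b{\left(K \right)} = 12$
$s{\left(N,n \right)} = -130 + 12 n$ ($s{\left(N,n \right)} = 12 n - 130 = -130 + 12 n$)
$\sqrt{17736 + \frac{-1806 - 19921}{s{\left(10,110 \right)} - 19969}} = \sqrt{17736 + \frac{-1806 - 19921}{\left(-130 + 12 \cdot 110\right) - 19969}} = \sqrt{17736 - \frac{21727}{\left(-130 + 1320\right) - 19969}} = \sqrt{17736 - \frac{21727}{1190 - 19969}} = \sqrt{17736 - \frac{21727}{-18779}} = \sqrt{17736 - - \frac{21727}{18779}} = \sqrt{17736 + \frac{21727}{18779}} = \sqrt{\frac{333086071}{18779}} = \frac{\sqrt{6255023327309}}{18779}$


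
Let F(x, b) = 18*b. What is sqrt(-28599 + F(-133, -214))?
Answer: I*sqrt(32451) ≈ 180.14*I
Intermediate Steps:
sqrt(-28599 + F(-133, -214)) = sqrt(-28599 + 18*(-214)) = sqrt(-28599 - 3852) = sqrt(-32451) = I*sqrt(32451)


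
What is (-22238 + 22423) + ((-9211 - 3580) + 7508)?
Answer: -5098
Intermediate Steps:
(-22238 + 22423) + ((-9211 - 3580) + 7508) = 185 + (-12791 + 7508) = 185 - 5283 = -5098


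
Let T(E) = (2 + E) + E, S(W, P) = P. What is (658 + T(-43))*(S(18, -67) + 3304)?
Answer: 1858038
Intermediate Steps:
T(E) = 2 + 2*E
(658 + T(-43))*(S(18, -67) + 3304) = (658 + (2 + 2*(-43)))*(-67 + 3304) = (658 + (2 - 86))*3237 = (658 - 84)*3237 = 574*3237 = 1858038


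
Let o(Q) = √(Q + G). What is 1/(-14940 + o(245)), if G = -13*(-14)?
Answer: -14940/223203173 - √427/223203173 ≈ -6.7027e-5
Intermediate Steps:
G = 182
o(Q) = √(182 + Q) (o(Q) = √(Q + 182) = √(182 + Q))
1/(-14940 + o(245)) = 1/(-14940 + √(182 + 245)) = 1/(-14940 + √427)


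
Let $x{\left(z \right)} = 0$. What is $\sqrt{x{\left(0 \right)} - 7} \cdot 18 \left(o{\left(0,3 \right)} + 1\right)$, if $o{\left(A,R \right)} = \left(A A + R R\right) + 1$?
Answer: $198 i \sqrt{7} \approx 523.86 i$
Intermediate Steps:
$o{\left(A,R \right)} = 1 + A^{2} + R^{2}$ ($o{\left(A,R \right)} = \left(A^{2} + R^{2}\right) + 1 = 1 + A^{2} + R^{2}$)
$\sqrt{x{\left(0 \right)} - 7} \cdot 18 \left(o{\left(0,3 \right)} + 1\right) = \sqrt{0 - 7} \cdot 18 \left(\left(1 + 0^{2} + 3^{2}\right) + 1\right) = \sqrt{-7} \cdot 18 \left(\left(1 + 0 + 9\right) + 1\right) = i \sqrt{7} \cdot 18 \left(10 + 1\right) = 18 i \sqrt{7} \cdot 11 = 198 i \sqrt{7}$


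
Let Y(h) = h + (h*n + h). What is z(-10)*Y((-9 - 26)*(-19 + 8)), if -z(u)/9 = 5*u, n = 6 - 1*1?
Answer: 1212750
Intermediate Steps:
n = 5 (n = 6 - 1 = 5)
z(u) = -45*u
Y(h) = 7*h (Y(h) = h + (h*5 + h) = h + (5*h + h) = h + 6*h = 7*h)
z(-10)*Y((-9 - 26)*(-19 + 8)) = (-45*(-10))*(7*((-9 - 26)*(-19 + 8))) = 450*(7*(-35*(-11))) = 450*(7*385) = 450*2695 = 1212750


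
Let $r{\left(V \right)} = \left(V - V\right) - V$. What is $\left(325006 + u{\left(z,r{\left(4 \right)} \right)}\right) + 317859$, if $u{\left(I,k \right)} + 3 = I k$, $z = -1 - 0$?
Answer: $642866$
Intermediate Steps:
$r{\left(V \right)} = - V$ ($r{\left(V \right)} = 0 - V = - V$)
$z = -1$ ($z = -1 + 0 = -1$)
$u{\left(I,k \right)} = -3 + I k$
$\left(325006 + u{\left(z,r{\left(4 \right)} \right)}\right) + 317859 = \left(325006 - \left(3 - 4\right)\right) + 317859 = \left(325006 - -1\right) + 317859 = \left(325006 + \left(-3 + 4\right)\right) + 317859 = \left(325006 + 1\right) + 317859 = 325007 + 317859 = 642866$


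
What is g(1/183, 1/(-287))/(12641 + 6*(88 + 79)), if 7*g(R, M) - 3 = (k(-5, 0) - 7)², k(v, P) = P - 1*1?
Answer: 67/95501 ≈ 0.00070156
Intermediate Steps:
k(v, P) = -1 + P (k(v, P) = P - 1 = -1 + P)
g(R, M) = 67/7 (g(R, M) = 3/7 + ((-1 + 0) - 7)²/7 = 3/7 + (-1 - 7)²/7 = 3/7 + (⅐)*(-8)² = 3/7 + (⅐)*64 = 3/7 + 64/7 = 67/7)
g(1/183, 1/(-287))/(12641 + 6*(88 + 79)) = 67/(7*(12641 + 6*(88 + 79))) = 67/(7*(12641 + 6*167)) = 67/(7*(12641 + 1002)) = (67/7)/13643 = (67/7)*(1/13643) = 67/95501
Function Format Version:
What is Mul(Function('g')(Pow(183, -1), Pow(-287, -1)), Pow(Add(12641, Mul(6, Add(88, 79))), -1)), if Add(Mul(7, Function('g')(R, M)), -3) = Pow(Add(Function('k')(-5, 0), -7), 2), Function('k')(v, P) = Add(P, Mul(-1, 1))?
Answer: Rational(67, 95501) ≈ 0.00070156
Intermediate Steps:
Function('k')(v, P) = Add(-1, P) (Function('k')(v, P) = Add(P, -1) = Add(-1, P))
Function('g')(R, M) = Rational(67, 7) (Function('g')(R, M) = Add(Rational(3, 7), Mul(Rational(1, 7), Pow(Add(Add(-1, 0), -7), 2))) = Add(Rational(3, 7), Mul(Rational(1, 7), Pow(Add(-1, -7), 2))) = Add(Rational(3, 7), Mul(Rational(1, 7), Pow(-8, 2))) = Add(Rational(3, 7), Mul(Rational(1, 7), 64)) = Add(Rational(3, 7), Rational(64, 7)) = Rational(67, 7))
Mul(Function('g')(Pow(183, -1), Pow(-287, -1)), Pow(Add(12641, Mul(6, Add(88, 79))), -1)) = Mul(Rational(67, 7), Pow(Add(12641, Mul(6, Add(88, 79))), -1)) = Mul(Rational(67, 7), Pow(Add(12641, Mul(6, 167)), -1)) = Mul(Rational(67, 7), Pow(Add(12641, 1002), -1)) = Mul(Rational(67, 7), Pow(13643, -1)) = Mul(Rational(67, 7), Rational(1, 13643)) = Rational(67, 95501)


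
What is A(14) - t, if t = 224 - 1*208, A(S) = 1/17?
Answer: -271/17 ≈ -15.941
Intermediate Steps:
A(S) = 1/17
t = 16 (t = 224 - 208 = 16)
A(14) - t = 1/17 - 1*16 = 1/17 - 16 = -271/17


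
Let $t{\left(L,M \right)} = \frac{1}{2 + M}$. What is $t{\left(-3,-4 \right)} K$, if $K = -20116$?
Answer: $10058$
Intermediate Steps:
$t{\left(-3,-4 \right)} K = \frac{1}{2 - 4} \left(-20116\right) = \frac{1}{-2} \left(-20116\right) = \left(- \frac{1}{2}\right) \left(-20116\right) = 10058$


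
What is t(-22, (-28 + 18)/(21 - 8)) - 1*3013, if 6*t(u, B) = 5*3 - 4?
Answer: -18067/6 ≈ -3011.2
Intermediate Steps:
t(u, B) = 11/6 (t(u, B) = (5*3 - 4)/6 = (15 - 4)/6 = (⅙)*11 = 11/6)
t(-22, (-28 + 18)/(21 - 8)) - 1*3013 = 11/6 - 1*3013 = 11/6 - 3013 = -18067/6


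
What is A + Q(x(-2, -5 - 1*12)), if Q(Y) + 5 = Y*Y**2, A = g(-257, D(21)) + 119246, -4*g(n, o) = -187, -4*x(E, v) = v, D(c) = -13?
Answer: 7639329/64 ≈ 1.1936e+5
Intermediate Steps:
x(E, v) = -v/4
g(n, o) = 187/4 (g(n, o) = -1/4*(-187) = 187/4)
A = 477171/4 (A = 187/4 + 119246 = 477171/4 ≈ 1.1929e+5)
Q(Y) = -5 + Y**3 (Q(Y) = -5 + Y*Y**2 = -5 + Y**3)
A + Q(x(-2, -5 - 1*12)) = 477171/4 + (-5 + (-(-5 - 1*12)/4)**3) = 477171/4 + (-5 + (-(-5 - 12)/4)**3) = 477171/4 + (-5 + (-1/4*(-17))**3) = 477171/4 + (-5 + (17/4)**3) = 477171/4 + (-5 + 4913/64) = 477171/4 + 4593/64 = 7639329/64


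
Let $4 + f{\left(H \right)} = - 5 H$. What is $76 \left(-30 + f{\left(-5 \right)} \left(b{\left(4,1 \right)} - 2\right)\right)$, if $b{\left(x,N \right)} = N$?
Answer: $-3876$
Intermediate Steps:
$f{\left(H \right)} = -4 - 5 H$
$76 \left(-30 + f{\left(-5 \right)} \left(b{\left(4,1 \right)} - 2\right)\right) = 76 \left(-30 + \left(-4 - -25\right) \left(1 - 2\right)\right) = 76 \left(-30 + \left(-4 + 25\right) \left(-1\right)\right) = 76 \left(-30 + 21 \left(-1\right)\right) = 76 \left(-30 - 21\right) = 76 \left(-51\right) = -3876$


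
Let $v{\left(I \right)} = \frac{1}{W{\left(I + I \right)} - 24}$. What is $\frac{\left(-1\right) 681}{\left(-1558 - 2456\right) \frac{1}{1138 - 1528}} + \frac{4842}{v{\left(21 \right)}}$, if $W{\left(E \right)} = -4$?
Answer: $- \frac{30248203}{223} \approx -1.3564 \cdot 10^{5}$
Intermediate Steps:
$v{\left(I \right)} = - \frac{1}{28}$ ($v{\left(I \right)} = \frac{1}{-4 - 24} = \frac{1}{-28} = - \frac{1}{28}$)
$\frac{\left(-1\right) 681}{\left(-1558 - 2456\right) \frac{1}{1138 - 1528}} + \frac{4842}{v{\left(21 \right)}} = \frac{\left(-1\right) 681}{\left(-1558 - 2456\right) \frac{1}{1138 - 1528}} + \frac{4842}{- \frac{1}{28}} = - \frac{681}{\left(-4014\right) \frac{1}{-390}} + 4842 \left(-28\right) = - \frac{681}{\left(-4014\right) \left(- \frac{1}{390}\right)} - 135576 = - \frac{681}{\frac{669}{65}} - 135576 = \left(-681\right) \frac{65}{669} - 135576 = - \frac{14755}{223} - 135576 = - \frac{30248203}{223}$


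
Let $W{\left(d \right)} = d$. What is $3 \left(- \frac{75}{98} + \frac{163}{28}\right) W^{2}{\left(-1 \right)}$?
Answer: $\frac{2973}{196} \approx 15.168$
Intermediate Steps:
$3 \left(- \frac{75}{98} + \frac{163}{28}\right) W^{2}{\left(-1 \right)} = 3 \left(- \frac{75}{98} + \frac{163}{28}\right) \left(-1\right)^{2} = 3 \left(\left(-75\right) \frac{1}{98} + 163 \cdot \frac{1}{28}\right) 1 = 3 \left(- \frac{75}{98} + \frac{163}{28}\right) 1 = 3 \cdot \frac{991}{196} \cdot 1 = \frac{2973}{196} \cdot 1 = \frac{2973}{196}$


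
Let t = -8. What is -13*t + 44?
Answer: 148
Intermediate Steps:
-13*t + 44 = -13*(-8) + 44 = 104 + 44 = 148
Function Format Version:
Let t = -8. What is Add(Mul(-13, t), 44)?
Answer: 148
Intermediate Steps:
Add(Mul(-13, t), 44) = Add(Mul(-13, -8), 44) = Add(104, 44) = 148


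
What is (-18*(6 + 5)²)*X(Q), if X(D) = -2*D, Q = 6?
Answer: 26136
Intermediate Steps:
(-18*(6 + 5)²)*X(Q) = (-18*(6 + 5)²)*(-2*6) = -18*11²*(-12) = -18*121*(-12) = -2178*(-12) = 26136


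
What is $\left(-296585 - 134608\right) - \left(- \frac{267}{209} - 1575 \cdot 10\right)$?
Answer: $- \frac{86827320}{209} \approx -4.1544 \cdot 10^{5}$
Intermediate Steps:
$\left(-296585 - 134608\right) - \left(- \frac{267}{209} - 1575 \cdot 10\right) = -431193 + \left(105 \cdot 150 - - \frac{267}{209}\right) = -431193 + \left(15750 + \frac{267}{209}\right) = -431193 + \frac{3292017}{209} = - \frac{86827320}{209}$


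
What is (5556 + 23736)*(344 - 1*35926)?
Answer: -1042267944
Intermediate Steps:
(5556 + 23736)*(344 - 1*35926) = 29292*(344 - 35926) = 29292*(-35582) = -1042267944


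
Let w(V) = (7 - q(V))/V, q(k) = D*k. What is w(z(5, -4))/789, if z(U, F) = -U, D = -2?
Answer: 1/1315 ≈ 0.00076046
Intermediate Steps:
q(k) = -2*k
w(V) = (7 + 2*V)/V (w(V) = (7 - (-2)*V)/V = (7 + 2*V)/V)
w(z(5, -4))/789 = (2 + 7/((-1*5)))/789 = (2 + 7/(-5))*(1/789) = (2 + 7*(-⅕))*(1/789) = (2 - 7/5)*(1/789) = (⅗)*(1/789) = 1/1315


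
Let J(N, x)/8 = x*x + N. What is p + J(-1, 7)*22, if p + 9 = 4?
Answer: 8443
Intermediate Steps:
J(N, x) = 8*N + 8*x**2 (J(N, x) = 8*(x*x + N) = 8*(x**2 + N) = 8*(N + x**2) = 8*N + 8*x**2)
p = -5 (p = -9 + 4 = -5)
p + J(-1, 7)*22 = -5 + (8*(-1) + 8*7**2)*22 = -5 + (-8 + 8*49)*22 = -5 + (-8 + 392)*22 = -5 + 384*22 = -5 + 8448 = 8443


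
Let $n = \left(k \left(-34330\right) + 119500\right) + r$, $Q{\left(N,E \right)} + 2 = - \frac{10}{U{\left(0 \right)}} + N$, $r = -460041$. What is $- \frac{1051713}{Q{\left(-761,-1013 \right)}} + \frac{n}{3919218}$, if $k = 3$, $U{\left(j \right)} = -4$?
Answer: $\frac{70453935301}{50949834} \approx 1382.8$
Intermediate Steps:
$Q{\left(N,E \right)} = \frac{1}{2} + N$ ($Q{\left(N,E \right)} = -2 + \left(- \frac{10}{-4} + N\right) = -2 + \left(\left(-10\right) \left(- \frac{1}{4}\right) + N\right) = -2 + \left(\frac{5}{2} + N\right) = \frac{1}{2} + N$)
$n = -443531$ ($n = \left(3 \left(-34330\right) + 119500\right) - 460041 = \left(-102990 + 119500\right) - 460041 = 16510 - 460041 = -443531$)
$- \frac{1051713}{Q{\left(-761,-1013 \right)}} + \frac{n}{3919218} = - \frac{1051713}{\frac{1}{2} - 761} - \frac{443531}{3919218} = - \frac{1051713}{- \frac{1521}{2}} - \frac{443531}{3919218} = \left(-1051713\right) \left(- \frac{2}{1521}\right) - \frac{443531}{3919218} = \frac{17978}{13} - \frac{443531}{3919218} = \frac{70453935301}{50949834}$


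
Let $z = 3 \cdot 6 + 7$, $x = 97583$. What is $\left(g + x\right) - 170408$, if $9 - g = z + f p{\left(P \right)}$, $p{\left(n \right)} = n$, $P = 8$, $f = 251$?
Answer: $-74849$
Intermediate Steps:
$z = 25$ ($z = 18 + 7 = 25$)
$g = -2024$ ($g = 9 - \left(25 + 251 \cdot 8\right) = 9 - \left(25 + 2008\right) = 9 - 2033 = -2024$)
$\left(g + x\right) - 170408 = \left(-2024 + 97583\right) - 170408 = 95559 - 170408 = -74849$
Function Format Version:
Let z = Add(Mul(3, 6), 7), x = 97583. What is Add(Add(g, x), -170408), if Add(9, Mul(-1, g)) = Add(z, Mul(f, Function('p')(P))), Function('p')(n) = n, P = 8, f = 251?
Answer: -74849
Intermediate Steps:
z = 25 (z = Add(18, 7) = 25)
g = -2024 (g = Add(9, Mul(-1, Add(25, Mul(251, 8)))) = Add(9, Mul(-1, Add(25, 2008))) = Add(9, Mul(-1, 2033)) = Add(9, -2033) = -2024)
Add(Add(g, x), -170408) = Add(Add(-2024, 97583), -170408) = Add(95559, -170408) = -74849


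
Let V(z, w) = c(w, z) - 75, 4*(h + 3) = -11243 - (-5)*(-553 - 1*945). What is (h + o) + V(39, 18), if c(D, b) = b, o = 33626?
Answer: 115615/4 ≈ 28904.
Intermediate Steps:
h = -18745/4 (h = -3 + (-11243 - (-5)*(-553 - 1*945))/4 = -3 + (-11243 - (-5)*(-553 - 945))/4 = -3 + (-11243 - (-5)*(-1498))/4 = -3 + (-11243 - 1*7490)/4 = -3 + (-11243 - 7490)/4 = -3 + (¼)*(-18733) = -3 - 18733/4 = -18745/4 ≈ -4686.3)
V(z, w) = -75 + z (V(z, w) = z - 75 = -75 + z)
(h + o) + V(39, 18) = (-18745/4 + 33626) + (-75 + 39) = 115759/4 - 36 = 115615/4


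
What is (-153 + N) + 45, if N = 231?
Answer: 123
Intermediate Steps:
(-153 + N) + 45 = (-153 + 231) + 45 = 78 + 45 = 123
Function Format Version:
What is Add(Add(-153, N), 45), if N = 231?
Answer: 123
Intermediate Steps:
Add(Add(-153, N), 45) = Add(Add(-153, 231), 45) = Add(78, 45) = 123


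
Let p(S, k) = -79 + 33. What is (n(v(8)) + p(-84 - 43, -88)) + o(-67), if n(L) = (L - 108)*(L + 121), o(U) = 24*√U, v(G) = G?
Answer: -12946 + 24*I*√67 ≈ -12946.0 + 196.45*I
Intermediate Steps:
p(S, k) = -46
n(L) = (-108 + L)*(121 + L)
(n(v(8)) + p(-84 - 43, -88)) + o(-67) = ((-13068 + 8² + 13*8) - 46) + 24*√(-67) = ((-13068 + 64 + 104) - 46) + 24*(I*√67) = (-12900 - 46) + 24*I*√67 = -12946 + 24*I*√67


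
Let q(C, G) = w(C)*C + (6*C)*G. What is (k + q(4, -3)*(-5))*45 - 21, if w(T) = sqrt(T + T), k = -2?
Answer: 16089 - 1800*sqrt(2) ≈ 13543.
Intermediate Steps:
w(T) = sqrt(2)*sqrt(T) (w(T) = sqrt(2*T) = sqrt(2)*sqrt(T))
q(C, G) = sqrt(2)*C**(3/2) + 6*C*G (q(C, G) = (sqrt(2)*sqrt(C))*C + (6*C)*G = sqrt(2)*C**(3/2) + 6*C*G)
(k + q(4, -3)*(-5))*45 - 21 = (-2 + (4*(6*(-3) + sqrt(2)*sqrt(4)))*(-5))*45 - 21 = (-2 + (4*(-18 + sqrt(2)*2))*(-5))*45 - 21 = (-2 + (4*(-18 + 2*sqrt(2)))*(-5))*45 - 21 = (-2 + (-72 + 8*sqrt(2))*(-5))*45 - 21 = (-2 + (360 - 40*sqrt(2)))*45 - 21 = (358 - 40*sqrt(2))*45 - 21 = (16110 - 1800*sqrt(2)) - 21 = 16089 - 1800*sqrt(2)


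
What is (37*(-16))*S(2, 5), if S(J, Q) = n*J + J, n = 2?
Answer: -3552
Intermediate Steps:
S(J, Q) = 3*J (S(J, Q) = 2*J + J = 3*J)
(37*(-16))*S(2, 5) = (37*(-16))*(3*2) = -592*6 = -3552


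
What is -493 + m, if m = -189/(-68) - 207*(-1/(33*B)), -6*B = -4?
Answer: -359647/748 ≈ -480.81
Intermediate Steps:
B = ⅔ (B = -⅙*(-4) = ⅔ ≈ 0.66667)
m = 9117/748 (m = -189/(-68) - 207/((⅔)*(-33)) = -189*(-1/68) - 207/(-22) = 189/68 - 207*(-1/22) = 189/68 + 207/22 = 9117/748 ≈ 12.189)
-493 + m = -493 + 9117/748 = -359647/748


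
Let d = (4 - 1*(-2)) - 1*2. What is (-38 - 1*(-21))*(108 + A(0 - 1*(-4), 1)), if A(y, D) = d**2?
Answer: -2108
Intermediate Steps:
d = 4 (d = (4 + 2) - 2 = 6 - 2 = 4)
A(y, D) = 16 (A(y, D) = 4**2 = 16)
(-38 - 1*(-21))*(108 + A(0 - 1*(-4), 1)) = (-38 - 1*(-21))*(108 + 16) = (-38 + 21)*124 = -17*124 = -2108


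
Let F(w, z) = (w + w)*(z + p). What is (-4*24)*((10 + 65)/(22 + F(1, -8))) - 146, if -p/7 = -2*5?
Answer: -14258/73 ≈ -195.31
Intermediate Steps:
p = 70 (p = -(-14)*5 = -7*(-10) = 70)
F(w, z) = 2*w*(70 + z) (F(w, z) = (w + w)*(z + 70) = (2*w)*(70 + z) = 2*w*(70 + z))
(-4*24)*((10 + 65)/(22 + F(1, -8))) - 146 = (-4*24)*((10 + 65)/(22 + 2*1*(70 - 8))) - 146 = -7200/(22 + 2*1*62) - 146 = -7200/(22 + 124) - 146 = -7200/146 - 146 = -96*75/146 - 146 = -3600/73 - 146 = -14258/73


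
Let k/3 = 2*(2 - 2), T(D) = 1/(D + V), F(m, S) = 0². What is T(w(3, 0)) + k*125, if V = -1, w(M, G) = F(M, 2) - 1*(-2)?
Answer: 1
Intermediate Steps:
F(m, S) = 0
w(M, G) = 2 (w(M, G) = 0 - 1*(-2) = 0 + 2 = 2)
T(D) = 1/(-1 + D) (T(D) = 1/(D - 1) = 1/(-1 + D))
k = 0 (k = 3*(2*(2 - 2)) = 3*(2*0) = 3*0 = 0)
T(w(3, 0)) + k*125 = 1/(-1 + 2) + 0*125 = 1/1 + 0 = 1 + 0 = 1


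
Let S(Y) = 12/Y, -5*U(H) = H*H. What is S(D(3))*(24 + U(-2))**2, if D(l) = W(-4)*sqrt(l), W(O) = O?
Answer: -13456*sqrt(3)/25 ≈ -932.26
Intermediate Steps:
U(H) = -H**2/5 (U(H) = -H*H/5 = -H**2/5)
D(l) = -4*sqrt(l)
S(D(3))*(24 + U(-2))**2 = (12/((-4*sqrt(3))))*(24 - 1/5*(-2)**2)**2 = (12*(-sqrt(3)/12))*(24 - 1/5*4)**2 = (-sqrt(3))*(24 - 4/5)**2 = (-sqrt(3))*(116/5)**2 = -sqrt(3)*(13456/25) = -13456*sqrt(3)/25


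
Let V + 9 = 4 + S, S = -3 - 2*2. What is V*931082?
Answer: -11172984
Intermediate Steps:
S = -7 (S = -3 - 1*4 = -3 - 4 = -7)
V = -12 (V = -9 + (4 - 7) = -9 - 3 = -12)
V*931082 = -12*931082 = -11172984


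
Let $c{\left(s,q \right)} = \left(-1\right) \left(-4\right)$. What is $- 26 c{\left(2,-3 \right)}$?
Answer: $-104$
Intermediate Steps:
$c{\left(s,q \right)} = 4$
$- 26 c{\left(2,-3 \right)} = \left(-26\right) 4 = -104$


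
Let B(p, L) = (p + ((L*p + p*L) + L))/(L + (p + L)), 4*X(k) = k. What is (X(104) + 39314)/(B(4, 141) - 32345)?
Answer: -11251240/9249397 ≈ -1.2164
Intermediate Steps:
X(k) = k/4
B(p, L) = (L + p + 2*L*p)/(p + 2*L) (B(p, L) = (p + ((L*p + L*p) + L))/(L + (L + p)) = (p + (2*L*p + L))/(p + 2*L) = (p + (L + 2*L*p))/(p + 2*L) = (L + p + 2*L*p)/(p + 2*L))
(X(104) + 39314)/(B(4, 141) - 32345) = ((¼)*104 + 39314)/((141 + 4 + 2*141*4)/(4 + 2*141) - 32345) = (26 + 39314)/((141 + 4 + 1128)/(4 + 282) - 32345) = 39340/(1273/286 - 32345) = 39340/(-9249397/286) = 39340*(-286/9249397) = -11251240/9249397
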